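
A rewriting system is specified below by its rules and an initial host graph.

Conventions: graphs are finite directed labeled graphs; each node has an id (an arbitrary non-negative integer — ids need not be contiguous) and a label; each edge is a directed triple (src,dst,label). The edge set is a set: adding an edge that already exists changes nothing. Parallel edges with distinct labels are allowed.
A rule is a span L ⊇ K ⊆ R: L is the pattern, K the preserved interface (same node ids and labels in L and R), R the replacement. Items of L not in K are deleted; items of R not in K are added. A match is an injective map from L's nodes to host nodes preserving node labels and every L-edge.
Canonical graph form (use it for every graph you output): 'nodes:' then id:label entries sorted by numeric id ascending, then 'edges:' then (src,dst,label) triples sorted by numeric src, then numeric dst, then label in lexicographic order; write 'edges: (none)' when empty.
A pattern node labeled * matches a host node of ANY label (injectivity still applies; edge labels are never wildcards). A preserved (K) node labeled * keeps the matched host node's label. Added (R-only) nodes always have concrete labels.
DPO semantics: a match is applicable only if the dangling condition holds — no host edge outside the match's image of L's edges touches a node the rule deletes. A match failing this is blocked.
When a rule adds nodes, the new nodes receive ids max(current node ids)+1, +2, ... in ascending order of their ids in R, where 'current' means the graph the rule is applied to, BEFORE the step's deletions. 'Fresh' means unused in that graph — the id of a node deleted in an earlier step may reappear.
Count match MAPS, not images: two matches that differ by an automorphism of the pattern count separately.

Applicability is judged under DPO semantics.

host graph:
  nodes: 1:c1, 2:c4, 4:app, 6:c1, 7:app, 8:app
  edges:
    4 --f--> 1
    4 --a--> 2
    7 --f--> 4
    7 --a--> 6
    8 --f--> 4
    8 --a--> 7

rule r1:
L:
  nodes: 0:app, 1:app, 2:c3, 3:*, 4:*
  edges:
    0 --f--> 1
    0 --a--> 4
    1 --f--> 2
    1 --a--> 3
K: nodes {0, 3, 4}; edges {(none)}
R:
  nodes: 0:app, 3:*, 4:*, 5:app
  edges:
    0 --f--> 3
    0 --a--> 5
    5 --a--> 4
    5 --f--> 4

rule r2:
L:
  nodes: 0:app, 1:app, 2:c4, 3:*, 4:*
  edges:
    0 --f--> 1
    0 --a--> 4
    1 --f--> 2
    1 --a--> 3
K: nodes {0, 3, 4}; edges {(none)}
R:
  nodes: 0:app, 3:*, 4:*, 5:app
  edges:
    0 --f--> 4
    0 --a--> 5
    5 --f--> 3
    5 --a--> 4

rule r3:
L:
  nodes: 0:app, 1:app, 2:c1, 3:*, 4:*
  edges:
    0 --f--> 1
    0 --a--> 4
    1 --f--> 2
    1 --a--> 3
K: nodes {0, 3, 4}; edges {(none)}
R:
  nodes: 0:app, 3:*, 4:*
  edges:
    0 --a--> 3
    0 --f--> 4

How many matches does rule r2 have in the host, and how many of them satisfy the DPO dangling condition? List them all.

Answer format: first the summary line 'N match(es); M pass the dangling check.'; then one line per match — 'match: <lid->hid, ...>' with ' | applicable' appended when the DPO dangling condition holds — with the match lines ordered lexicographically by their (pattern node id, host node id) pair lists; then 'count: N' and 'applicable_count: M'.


0 match(es); 0 pass the dangling check.
count: 0
applicable_count: 0


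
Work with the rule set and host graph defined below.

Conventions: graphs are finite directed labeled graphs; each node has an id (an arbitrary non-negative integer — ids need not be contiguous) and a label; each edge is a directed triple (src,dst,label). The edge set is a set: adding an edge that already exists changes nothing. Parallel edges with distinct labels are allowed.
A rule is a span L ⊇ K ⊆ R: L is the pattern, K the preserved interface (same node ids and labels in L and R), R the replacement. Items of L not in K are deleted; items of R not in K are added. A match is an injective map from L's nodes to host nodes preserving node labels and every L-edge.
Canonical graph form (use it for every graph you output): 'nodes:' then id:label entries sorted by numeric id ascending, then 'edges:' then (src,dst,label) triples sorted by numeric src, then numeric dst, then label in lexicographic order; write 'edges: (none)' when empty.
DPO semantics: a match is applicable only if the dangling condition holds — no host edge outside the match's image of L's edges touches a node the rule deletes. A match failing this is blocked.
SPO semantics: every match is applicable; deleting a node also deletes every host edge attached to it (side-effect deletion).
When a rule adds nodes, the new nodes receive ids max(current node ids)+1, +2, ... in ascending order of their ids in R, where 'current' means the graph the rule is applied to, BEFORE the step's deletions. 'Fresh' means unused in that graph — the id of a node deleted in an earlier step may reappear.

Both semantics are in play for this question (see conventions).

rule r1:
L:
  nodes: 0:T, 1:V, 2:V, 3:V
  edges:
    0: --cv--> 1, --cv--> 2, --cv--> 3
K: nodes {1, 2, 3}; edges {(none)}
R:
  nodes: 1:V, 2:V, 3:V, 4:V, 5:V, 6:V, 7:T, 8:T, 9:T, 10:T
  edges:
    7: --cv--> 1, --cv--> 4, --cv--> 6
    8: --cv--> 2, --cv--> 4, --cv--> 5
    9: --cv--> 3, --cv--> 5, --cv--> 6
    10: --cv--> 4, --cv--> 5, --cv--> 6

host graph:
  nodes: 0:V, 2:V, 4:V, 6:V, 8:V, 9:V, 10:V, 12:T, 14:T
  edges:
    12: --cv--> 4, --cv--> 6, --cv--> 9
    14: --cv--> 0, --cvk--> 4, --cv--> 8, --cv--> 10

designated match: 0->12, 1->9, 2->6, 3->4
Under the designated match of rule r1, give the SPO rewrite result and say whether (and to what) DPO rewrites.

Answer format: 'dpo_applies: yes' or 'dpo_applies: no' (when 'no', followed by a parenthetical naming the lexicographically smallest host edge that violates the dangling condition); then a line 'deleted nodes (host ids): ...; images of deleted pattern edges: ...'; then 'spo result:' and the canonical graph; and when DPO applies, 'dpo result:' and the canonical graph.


dpo_applies: yes
deleted nodes (host ids): 12; images of deleted pattern edges: (12,4,cv); (12,6,cv); (12,9,cv)
spo result:
nodes: 0:V, 2:V, 4:V, 6:V, 8:V, 9:V, 10:V, 14:T, 15:V, 16:V, 17:V, 18:T, 19:T, 20:T, 21:T
edges: (14,0,cv); (14,4,cvk); (14,8,cv); (14,10,cv); (18,9,cv); (18,15,cv); (18,17,cv); (19,6,cv); (19,15,cv); (19,16,cv); (20,4,cv); (20,16,cv); (20,17,cv); (21,15,cv); (21,16,cv); (21,17,cv)
dpo result:
nodes: 0:V, 2:V, 4:V, 6:V, 8:V, 9:V, 10:V, 14:T, 15:V, 16:V, 17:V, 18:T, 19:T, 20:T, 21:T
edges: (14,0,cv); (14,4,cvk); (14,8,cv); (14,10,cv); (18,9,cv); (18,15,cv); (18,17,cv); (19,6,cv); (19,15,cv); (19,16,cv); (20,4,cv); (20,16,cv); (20,17,cv); (21,15,cv); (21,16,cv); (21,17,cv)


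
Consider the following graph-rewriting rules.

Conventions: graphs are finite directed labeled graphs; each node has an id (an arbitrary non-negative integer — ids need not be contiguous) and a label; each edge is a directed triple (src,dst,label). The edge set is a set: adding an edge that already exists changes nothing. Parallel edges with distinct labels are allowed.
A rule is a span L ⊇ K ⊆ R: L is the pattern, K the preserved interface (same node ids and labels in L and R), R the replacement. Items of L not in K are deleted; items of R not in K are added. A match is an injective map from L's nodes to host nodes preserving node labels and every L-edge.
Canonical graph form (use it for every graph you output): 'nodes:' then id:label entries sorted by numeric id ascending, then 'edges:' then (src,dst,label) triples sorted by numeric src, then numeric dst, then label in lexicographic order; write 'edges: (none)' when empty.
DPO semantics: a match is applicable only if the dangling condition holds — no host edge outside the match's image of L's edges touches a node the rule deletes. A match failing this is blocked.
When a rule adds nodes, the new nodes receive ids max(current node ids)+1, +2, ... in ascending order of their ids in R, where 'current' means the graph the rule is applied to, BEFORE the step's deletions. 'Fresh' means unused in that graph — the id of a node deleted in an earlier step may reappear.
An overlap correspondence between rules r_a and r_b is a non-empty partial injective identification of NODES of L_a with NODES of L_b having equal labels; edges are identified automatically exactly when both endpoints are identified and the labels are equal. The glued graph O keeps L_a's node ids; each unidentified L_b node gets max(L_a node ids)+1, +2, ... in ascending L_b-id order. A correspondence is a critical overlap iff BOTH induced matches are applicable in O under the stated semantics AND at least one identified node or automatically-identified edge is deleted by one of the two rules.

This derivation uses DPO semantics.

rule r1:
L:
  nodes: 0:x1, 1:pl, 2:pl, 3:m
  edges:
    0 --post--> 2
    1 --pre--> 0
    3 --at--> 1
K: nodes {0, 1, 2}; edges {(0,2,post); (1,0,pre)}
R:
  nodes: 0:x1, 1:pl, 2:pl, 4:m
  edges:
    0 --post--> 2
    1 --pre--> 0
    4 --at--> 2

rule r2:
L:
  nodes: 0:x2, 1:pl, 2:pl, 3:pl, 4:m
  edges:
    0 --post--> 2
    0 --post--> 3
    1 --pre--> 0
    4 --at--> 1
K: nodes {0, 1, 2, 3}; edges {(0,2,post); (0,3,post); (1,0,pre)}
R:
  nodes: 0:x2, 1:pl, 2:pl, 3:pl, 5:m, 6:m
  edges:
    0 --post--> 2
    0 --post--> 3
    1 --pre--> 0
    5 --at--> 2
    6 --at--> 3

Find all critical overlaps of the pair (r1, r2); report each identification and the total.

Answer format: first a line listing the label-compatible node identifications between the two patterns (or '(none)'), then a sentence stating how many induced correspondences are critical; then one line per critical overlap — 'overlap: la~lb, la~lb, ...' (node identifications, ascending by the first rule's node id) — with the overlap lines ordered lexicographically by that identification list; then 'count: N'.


label-compatible node identifications between L(r1) and L(r2): 1~1, 1~2, 1~3, 2~1, 2~2, 2~3, 3~4
3 of the induced correspondences are critical overlaps of r1 and r2.
overlap: 1~1, 2~2, 3~4
overlap: 1~1, 2~3, 3~4
overlap: 1~1, 3~4
count: 3


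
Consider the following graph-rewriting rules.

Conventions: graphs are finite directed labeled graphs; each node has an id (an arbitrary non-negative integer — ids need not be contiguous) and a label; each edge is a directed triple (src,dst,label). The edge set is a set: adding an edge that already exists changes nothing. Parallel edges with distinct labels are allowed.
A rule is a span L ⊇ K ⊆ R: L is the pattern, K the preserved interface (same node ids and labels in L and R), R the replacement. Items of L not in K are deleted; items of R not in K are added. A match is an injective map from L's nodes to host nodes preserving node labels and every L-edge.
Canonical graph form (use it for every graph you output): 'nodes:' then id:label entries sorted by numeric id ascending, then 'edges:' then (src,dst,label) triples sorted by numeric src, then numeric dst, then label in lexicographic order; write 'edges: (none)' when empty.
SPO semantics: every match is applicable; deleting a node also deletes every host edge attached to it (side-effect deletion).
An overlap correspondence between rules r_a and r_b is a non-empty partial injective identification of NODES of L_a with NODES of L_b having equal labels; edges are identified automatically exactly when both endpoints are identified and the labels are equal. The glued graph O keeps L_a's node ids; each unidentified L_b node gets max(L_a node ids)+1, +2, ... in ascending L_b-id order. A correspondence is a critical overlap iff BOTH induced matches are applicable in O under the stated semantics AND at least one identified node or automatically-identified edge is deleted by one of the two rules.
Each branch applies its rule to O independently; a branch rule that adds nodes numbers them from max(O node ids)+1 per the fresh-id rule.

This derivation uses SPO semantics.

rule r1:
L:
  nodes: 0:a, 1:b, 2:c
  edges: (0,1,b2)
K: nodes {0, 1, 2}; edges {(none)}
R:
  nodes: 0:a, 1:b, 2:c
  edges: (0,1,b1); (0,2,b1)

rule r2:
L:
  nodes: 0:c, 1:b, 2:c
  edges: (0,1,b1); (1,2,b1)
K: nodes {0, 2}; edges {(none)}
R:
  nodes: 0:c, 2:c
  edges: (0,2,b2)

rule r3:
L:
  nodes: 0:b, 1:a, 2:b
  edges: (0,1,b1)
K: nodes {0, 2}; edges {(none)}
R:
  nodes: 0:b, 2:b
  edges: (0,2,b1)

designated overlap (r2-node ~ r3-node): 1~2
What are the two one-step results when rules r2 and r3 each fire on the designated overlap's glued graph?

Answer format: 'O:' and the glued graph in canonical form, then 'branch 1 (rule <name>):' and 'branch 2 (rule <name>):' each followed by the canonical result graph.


O:
nodes: 0:c, 1:b, 2:c, 3:b, 4:a
edges: (0,1,b1); (1,2,b1); (3,4,b1)
branch 1 (rule r2):
nodes: 0:c, 2:c, 3:b, 4:a
edges: (0,2,b2); (3,4,b1)
branch 2 (rule r3):
nodes: 0:c, 1:b, 2:c, 3:b
edges: (0,1,b1); (1,2,b1); (3,1,b1)


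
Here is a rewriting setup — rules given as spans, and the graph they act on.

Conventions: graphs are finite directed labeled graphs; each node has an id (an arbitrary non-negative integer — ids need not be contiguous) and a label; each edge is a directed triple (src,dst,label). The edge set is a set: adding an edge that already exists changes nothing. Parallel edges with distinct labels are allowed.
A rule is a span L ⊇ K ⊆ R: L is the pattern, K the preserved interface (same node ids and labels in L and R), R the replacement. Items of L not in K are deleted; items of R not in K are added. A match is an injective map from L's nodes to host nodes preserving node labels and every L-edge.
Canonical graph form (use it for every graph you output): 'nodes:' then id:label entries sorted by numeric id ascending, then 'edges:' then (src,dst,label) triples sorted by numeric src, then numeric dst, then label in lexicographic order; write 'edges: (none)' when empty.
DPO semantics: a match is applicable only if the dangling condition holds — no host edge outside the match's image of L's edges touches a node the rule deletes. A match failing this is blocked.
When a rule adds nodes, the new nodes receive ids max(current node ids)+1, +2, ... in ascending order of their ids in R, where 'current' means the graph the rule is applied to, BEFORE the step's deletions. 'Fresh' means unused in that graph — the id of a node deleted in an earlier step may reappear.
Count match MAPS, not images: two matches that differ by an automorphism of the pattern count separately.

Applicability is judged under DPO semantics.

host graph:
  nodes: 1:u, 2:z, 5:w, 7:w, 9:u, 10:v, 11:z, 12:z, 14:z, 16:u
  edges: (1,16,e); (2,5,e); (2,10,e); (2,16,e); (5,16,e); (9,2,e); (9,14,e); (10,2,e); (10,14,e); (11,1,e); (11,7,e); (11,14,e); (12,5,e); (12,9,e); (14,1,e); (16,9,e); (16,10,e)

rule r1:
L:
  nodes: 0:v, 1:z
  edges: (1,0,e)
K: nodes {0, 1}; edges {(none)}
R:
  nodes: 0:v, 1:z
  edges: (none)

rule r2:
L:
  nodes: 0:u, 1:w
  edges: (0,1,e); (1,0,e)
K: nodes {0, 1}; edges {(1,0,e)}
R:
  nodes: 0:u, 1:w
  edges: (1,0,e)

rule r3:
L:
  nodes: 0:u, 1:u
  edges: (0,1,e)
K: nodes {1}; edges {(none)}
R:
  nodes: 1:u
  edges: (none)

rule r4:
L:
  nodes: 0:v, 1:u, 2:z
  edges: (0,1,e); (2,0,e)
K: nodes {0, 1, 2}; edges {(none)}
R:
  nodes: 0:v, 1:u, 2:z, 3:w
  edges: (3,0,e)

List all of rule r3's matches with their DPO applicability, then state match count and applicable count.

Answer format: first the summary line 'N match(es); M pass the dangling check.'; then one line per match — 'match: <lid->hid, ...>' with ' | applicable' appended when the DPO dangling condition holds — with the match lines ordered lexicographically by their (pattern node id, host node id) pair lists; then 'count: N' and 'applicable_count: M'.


2 match(es); 0 pass the dangling check.
match: 0->1, 1->16
match: 0->16, 1->9
count: 2
applicable_count: 0


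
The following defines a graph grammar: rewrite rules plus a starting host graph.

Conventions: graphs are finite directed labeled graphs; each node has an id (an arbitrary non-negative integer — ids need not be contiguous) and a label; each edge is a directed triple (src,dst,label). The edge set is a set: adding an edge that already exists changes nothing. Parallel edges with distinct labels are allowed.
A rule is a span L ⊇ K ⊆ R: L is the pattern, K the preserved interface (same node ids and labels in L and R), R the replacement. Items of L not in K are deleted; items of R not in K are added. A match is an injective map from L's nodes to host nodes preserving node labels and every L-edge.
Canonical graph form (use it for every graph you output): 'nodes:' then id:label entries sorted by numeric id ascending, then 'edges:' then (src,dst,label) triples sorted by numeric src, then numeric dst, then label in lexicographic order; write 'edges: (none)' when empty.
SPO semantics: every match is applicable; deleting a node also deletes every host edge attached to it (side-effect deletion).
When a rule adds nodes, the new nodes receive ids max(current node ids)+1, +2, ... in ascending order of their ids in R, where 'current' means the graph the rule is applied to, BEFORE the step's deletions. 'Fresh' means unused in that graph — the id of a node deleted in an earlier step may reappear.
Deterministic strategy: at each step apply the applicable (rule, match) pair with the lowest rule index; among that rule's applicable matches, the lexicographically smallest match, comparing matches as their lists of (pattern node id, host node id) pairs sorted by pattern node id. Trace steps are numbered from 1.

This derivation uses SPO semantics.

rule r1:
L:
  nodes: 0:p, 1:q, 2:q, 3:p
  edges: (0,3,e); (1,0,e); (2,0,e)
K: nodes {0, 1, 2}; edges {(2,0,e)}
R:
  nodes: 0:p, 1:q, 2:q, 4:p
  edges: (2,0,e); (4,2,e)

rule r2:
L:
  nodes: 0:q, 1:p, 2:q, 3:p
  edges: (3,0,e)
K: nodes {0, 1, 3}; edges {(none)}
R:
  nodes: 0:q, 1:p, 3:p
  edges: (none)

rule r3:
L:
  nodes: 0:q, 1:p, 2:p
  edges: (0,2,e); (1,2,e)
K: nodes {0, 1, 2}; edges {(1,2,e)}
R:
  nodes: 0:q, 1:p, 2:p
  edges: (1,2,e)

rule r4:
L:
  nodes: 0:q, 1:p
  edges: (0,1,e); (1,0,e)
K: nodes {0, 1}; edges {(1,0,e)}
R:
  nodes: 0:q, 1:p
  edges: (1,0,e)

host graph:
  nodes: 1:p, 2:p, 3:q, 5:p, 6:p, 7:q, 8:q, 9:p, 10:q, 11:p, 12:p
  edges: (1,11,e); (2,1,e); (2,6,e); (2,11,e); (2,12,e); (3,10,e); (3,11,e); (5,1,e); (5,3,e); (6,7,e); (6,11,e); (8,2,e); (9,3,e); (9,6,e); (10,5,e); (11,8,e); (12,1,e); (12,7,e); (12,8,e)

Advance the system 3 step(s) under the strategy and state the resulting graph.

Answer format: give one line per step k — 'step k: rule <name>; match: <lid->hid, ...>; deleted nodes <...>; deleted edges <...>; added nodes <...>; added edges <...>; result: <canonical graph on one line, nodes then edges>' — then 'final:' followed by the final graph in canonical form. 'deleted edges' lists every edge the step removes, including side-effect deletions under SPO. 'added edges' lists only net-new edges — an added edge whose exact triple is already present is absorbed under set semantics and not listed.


step 1: rule r2; match: 0->3, 1->1, 2->7, 3->5; deleted nodes 7; deleted edges (5,3,e); (6,7,e); (12,7,e); added nodes (none); added edges (none); result: nodes: 1:p, 2:p, 3:q, 5:p, 6:p, 8:q, 9:p, 10:q, 11:p, 12:p edges: (1,11,e); (2,1,e); (2,6,e); (2,11,e); (2,12,e); (3,10,e); (3,11,e); (5,1,e); (6,11,e); (8,2,e); (9,3,e); (9,6,e); (10,5,e); (11,8,e); (12,1,e); (12,8,e)
step 2: rule r2; match: 0->3, 1->1, 2->8, 3->9; deleted nodes 8; deleted edges (8,2,e); (9,3,e); (11,8,e); (12,8,e); added nodes (none); added edges (none); result: nodes: 1:p, 2:p, 3:q, 5:p, 6:p, 9:p, 10:q, 11:p, 12:p edges: (1,11,e); (2,1,e); (2,6,e); (2,11,e); (2,12,e); (3,10,e); (3,11,e); (5,1,e); (6,11,e); (9,6,e); (10,5,e); (12,1,e)
step 3: rule r3; match: 0->3, 1->1, 2->11; deleted nodes (none); deleted edges (3,11,e); added nodes (none); added edges (none); result: nodes: 1:p, 2:p, 3:q, 5:p, 6:p, 9:p, 10:q, 11:p, 12:p edges: (1,11,e); (2,1,e); (2,6,e); (2,11,e); (2,12,e); (3,10,e); (5,1,e); (6,11,e); (9,6,e); (10,5,e); (12,1,e)
final:
nodes: 1:p, 2:p, 3:q, 5:p, 6:p, 9:p, 10:q, 11:p, 12:p
edges: (1,11,e); (2,1,e); (2,6,e); (2,11,e); (2,12,e); (3,10,e); (5,1,e); (6,11,e); (9,6,e); (10,5,e); (12,1,e)


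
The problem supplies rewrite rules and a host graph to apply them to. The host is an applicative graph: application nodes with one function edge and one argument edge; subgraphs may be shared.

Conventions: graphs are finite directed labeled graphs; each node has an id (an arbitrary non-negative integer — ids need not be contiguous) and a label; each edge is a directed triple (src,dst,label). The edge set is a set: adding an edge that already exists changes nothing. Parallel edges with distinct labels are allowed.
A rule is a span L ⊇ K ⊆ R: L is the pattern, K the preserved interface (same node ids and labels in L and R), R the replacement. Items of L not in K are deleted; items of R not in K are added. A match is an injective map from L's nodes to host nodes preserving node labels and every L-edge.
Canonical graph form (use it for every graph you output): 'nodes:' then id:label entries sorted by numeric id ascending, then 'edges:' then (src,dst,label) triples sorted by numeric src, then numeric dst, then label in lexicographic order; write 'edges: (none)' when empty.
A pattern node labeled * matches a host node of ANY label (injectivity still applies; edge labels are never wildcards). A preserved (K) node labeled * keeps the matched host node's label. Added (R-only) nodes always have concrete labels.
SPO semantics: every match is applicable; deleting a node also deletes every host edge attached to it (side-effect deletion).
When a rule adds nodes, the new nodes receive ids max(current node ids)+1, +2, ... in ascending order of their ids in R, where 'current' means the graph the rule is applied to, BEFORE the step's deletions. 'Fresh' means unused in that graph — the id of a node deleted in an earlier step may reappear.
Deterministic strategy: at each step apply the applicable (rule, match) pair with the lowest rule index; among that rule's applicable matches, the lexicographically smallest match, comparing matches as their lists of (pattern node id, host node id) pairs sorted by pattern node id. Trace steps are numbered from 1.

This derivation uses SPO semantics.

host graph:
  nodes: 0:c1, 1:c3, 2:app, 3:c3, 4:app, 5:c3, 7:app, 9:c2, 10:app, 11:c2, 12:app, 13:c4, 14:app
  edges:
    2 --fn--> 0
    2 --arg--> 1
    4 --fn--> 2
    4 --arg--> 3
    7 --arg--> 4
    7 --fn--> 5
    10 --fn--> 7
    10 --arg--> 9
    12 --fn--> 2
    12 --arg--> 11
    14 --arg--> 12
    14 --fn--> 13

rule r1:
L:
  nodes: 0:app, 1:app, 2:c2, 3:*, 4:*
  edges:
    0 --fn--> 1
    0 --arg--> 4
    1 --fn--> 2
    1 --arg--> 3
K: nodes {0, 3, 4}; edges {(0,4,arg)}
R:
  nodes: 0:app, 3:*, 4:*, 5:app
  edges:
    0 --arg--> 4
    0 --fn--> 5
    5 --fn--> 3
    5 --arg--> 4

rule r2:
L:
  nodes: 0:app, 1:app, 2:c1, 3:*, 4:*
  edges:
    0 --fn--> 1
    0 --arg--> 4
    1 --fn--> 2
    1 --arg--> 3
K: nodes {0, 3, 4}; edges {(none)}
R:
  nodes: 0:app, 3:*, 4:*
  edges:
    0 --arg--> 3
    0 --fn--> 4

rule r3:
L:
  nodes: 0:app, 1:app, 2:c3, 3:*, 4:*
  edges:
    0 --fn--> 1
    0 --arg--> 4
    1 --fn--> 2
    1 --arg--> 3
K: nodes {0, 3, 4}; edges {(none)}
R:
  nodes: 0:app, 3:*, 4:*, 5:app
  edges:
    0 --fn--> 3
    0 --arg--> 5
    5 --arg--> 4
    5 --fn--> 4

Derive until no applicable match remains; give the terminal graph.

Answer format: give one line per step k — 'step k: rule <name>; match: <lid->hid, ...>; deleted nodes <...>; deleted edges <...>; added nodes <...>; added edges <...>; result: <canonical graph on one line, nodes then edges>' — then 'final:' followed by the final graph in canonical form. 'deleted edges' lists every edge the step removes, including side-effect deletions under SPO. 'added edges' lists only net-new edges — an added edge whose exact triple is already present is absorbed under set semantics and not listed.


step 1: rule r2; match: 0->4, 1->2, 2->0, 3->1, 4->3; deleted nodes 0, 2; deleted edges (2,0,fn); (2,1,arg); (4,2,fn); (4,3,arg); (12,2,fn); added nodes (none); added edges (4,1,arg); (4,3,fn); result: nodes: 1:c3, 3:c3, 4:app, 5:c3, 7:app, 9:c2, 10:app, 11:c2, 12:app, 13:c4, 14:app edges: (4,1,arg); (4,3,fn); (7,4,arg); (7,5,fn); (10,7,fn); (10,9,arg); (12,11,arg); (14,12,arg); (14,13,fn)
step 2: rule r3; match: 0->10, 1->7, 2->5, 3->4, 4->9; deleted nodes 5, 7; deleted edges (7,4,arg); (7,5,fn); (10,7,fn); (10,9,arg); added nodes 15; added edges (10,4,fn); (10,15,arg); (15,9,arg); (15,9,fn); result: nodes: 1:c3, 3:c3, 4:app, 9:c2, 10:app, 11:c2, 12:app, 13:c4, 14:app, 15:app edges: (4,1,arg); (4,3,fn); (10,4,fn); (10,15,arg); (12,11,arg); (14,12,arg); (14,13,fn); (15,9,arg); (15,9,fn)
step 3: rule r3; match: 0->10, 1->4, 2->3, 3->1, 4->15; deleted nodes 3, 4; deleted edges (4,1,arg); (4,3,fn); (10,4,fn); (10,15,arg); added nodes 16; added edges (10,1,fn); (10,16,arg); (16,15,arg); (16,15,fn); result: nodes: 1:c3, 9:c2, 10:app, 11:c2, 12:app, 13:c4, 14:app, 15:app, 16:app edges: (10,1,fn); (10,16,arg); (12,11,arg); (14,12,arg); (14,13,fn); (15,9,arg); (15,9,fn); (16,15,arg); (16,15,fn)
final:
nodes: 1:c3, 9:c2, 10:app, 11:c2, 12:app, 13:c4, 14:app, 15:app, 16:app
edges: (10,1,fn); (10,16,arg); (12,11,arg); (14,12,arg); (14,13,fn); (15,9,arg); (15,9,fn); (16,15,arg); (16,15,fn)


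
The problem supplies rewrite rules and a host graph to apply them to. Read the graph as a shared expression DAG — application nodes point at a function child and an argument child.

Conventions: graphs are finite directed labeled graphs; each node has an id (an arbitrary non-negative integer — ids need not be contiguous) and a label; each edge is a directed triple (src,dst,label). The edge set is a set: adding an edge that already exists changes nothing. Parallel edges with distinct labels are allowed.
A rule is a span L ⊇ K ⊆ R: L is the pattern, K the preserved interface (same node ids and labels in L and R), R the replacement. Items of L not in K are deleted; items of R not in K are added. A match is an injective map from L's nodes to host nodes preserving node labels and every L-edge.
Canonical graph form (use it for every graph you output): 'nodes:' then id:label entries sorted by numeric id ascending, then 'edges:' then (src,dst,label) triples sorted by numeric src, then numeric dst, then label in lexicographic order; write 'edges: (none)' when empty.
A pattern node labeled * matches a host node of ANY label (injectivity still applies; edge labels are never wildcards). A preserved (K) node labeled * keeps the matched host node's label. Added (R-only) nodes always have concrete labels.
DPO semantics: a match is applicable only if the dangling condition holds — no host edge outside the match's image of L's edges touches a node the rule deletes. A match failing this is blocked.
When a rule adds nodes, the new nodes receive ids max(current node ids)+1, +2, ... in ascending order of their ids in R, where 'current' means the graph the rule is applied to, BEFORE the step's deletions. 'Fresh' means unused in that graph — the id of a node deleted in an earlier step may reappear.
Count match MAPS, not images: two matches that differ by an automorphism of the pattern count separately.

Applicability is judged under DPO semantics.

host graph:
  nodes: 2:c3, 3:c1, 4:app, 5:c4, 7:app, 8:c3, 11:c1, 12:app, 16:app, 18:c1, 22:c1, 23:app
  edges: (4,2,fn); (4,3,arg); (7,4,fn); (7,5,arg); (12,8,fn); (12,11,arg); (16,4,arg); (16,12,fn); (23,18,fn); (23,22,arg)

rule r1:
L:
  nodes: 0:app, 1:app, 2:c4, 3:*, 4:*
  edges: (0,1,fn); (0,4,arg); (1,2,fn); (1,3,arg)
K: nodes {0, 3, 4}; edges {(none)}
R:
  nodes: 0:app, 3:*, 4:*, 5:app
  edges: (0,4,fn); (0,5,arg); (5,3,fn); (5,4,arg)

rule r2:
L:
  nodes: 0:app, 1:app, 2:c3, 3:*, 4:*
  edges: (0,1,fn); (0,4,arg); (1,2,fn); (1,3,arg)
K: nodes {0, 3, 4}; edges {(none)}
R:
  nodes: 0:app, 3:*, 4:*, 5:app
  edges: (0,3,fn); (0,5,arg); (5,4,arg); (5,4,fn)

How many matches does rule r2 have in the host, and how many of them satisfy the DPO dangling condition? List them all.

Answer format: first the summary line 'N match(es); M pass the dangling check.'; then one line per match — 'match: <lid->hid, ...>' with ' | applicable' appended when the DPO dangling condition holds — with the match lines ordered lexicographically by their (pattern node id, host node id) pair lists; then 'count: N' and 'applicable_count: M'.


2 match(es); 1 pass the dangling check.
match: 0->7, 1->4, 2->2, 3->3, 4->5
match: 0->16, 1->12, 2->8, 3->11, 4->4 | applicable
count: 2
applicable_count: 1


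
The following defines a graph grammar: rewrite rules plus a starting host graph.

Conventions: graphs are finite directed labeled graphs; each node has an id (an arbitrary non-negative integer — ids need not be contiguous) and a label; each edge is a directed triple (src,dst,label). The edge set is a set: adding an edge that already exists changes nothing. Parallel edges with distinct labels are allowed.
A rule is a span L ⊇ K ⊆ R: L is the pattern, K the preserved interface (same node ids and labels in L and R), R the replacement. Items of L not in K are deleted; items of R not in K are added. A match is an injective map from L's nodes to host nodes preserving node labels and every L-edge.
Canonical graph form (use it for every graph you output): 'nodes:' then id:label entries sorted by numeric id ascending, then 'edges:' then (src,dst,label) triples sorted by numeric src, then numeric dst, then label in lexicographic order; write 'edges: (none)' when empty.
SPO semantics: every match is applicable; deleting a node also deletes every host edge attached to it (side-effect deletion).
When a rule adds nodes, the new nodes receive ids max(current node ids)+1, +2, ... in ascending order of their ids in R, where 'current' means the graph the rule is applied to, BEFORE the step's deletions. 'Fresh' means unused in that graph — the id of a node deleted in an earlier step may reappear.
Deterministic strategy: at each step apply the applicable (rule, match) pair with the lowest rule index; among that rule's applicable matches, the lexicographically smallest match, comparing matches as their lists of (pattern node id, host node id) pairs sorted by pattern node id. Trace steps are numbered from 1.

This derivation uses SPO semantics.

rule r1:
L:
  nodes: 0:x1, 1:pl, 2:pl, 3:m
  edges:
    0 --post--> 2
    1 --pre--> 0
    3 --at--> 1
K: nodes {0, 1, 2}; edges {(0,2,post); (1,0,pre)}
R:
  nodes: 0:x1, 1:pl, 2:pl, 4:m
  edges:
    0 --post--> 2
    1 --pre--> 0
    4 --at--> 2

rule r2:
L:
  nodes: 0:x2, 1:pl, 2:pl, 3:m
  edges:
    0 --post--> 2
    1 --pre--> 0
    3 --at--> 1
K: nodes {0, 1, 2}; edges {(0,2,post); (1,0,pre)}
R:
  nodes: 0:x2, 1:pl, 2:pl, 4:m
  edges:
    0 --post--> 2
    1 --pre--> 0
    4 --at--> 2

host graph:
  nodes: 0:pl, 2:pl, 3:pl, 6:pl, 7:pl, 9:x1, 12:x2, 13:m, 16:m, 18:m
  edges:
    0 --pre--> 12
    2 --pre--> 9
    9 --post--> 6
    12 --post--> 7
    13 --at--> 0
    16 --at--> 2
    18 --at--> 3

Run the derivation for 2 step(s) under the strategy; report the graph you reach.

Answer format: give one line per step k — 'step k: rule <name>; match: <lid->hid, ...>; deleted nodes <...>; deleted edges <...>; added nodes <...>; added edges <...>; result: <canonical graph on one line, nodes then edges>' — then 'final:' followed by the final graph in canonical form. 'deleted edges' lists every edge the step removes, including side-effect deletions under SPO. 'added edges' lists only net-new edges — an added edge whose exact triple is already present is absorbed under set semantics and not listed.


step 1: rule r1; match: 0->9, 1->2, 2->6, 3->16; deleted nodes 16; deleted edges (16,2,at); added nodes 19; added edges (19,6,at); result: nodes: 0:pl, 2:pl, 3:pl, 6:pl, 7:pl, 9:x1, 12:x2, 13:m, 18:m, 19:m edges: (0,12,pre); (2,9,pre); (9,6,post); (12,7,post); (13,0,at); (18,3,at); (19,6,at)
step 2: rule r2; match: 0->12, 1->0, 2->7, 3->13; deleted nodes 13; deleted edges (13,0,at); added nodes 20; added edges (20,7,at); result: nodes: 0:pl, 2:pl, 3:pl, 6:pl, 7:pl, 9:x1, 12:x2, 18:m, 19:m, 20:m edges: (0,12,pre); (2,9,pre); (9,6,post); (12,7,post); (18,3,at); (19,6,at); (20,7,at)
final:
nodes: 0:pl, 2:pl, 3:pl, 6:pl, 7:pl, 9:x1, 12:x2, 18:m, 19:m, 20:m
edges: (0,12,pre); (2,9,pre); (9,6,post); (12,7,post); (18,3,at); (19,6,at); (20,7,at)


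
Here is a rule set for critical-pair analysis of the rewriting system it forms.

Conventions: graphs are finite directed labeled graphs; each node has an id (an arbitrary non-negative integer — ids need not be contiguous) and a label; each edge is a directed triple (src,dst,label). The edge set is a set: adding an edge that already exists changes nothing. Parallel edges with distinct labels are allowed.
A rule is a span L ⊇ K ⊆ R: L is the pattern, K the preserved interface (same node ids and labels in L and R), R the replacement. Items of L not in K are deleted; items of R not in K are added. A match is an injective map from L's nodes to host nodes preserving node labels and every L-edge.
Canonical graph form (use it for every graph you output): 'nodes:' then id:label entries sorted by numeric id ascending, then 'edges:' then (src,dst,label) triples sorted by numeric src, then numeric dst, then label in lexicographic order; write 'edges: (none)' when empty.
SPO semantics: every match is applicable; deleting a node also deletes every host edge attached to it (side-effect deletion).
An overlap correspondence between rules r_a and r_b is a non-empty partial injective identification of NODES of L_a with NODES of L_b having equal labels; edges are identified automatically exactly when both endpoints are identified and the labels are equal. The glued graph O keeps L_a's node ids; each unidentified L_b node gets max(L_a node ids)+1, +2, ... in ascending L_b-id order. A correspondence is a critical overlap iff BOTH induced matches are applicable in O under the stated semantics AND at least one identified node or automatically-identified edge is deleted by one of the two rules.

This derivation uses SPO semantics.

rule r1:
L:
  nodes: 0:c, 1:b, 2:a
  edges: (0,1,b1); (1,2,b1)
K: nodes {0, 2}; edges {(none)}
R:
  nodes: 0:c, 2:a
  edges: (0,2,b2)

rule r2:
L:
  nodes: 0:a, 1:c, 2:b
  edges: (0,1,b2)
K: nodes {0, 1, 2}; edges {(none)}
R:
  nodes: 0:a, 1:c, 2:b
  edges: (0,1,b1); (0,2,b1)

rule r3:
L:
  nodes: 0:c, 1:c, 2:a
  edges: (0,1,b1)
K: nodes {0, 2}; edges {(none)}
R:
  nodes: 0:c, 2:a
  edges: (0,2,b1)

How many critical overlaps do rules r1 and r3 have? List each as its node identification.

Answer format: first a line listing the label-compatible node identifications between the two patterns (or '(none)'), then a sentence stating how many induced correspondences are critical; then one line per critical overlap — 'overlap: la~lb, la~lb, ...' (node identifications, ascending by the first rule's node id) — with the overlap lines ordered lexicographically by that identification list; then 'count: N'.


label-compatible node identifications between L(r1) and L(r3): 0~0, 0~1, 2~2
2 of the induced correspondences are critical overlaps of r1 and r3.
overlap: 0~1
overlap: 0~1, 2~2
count: 2


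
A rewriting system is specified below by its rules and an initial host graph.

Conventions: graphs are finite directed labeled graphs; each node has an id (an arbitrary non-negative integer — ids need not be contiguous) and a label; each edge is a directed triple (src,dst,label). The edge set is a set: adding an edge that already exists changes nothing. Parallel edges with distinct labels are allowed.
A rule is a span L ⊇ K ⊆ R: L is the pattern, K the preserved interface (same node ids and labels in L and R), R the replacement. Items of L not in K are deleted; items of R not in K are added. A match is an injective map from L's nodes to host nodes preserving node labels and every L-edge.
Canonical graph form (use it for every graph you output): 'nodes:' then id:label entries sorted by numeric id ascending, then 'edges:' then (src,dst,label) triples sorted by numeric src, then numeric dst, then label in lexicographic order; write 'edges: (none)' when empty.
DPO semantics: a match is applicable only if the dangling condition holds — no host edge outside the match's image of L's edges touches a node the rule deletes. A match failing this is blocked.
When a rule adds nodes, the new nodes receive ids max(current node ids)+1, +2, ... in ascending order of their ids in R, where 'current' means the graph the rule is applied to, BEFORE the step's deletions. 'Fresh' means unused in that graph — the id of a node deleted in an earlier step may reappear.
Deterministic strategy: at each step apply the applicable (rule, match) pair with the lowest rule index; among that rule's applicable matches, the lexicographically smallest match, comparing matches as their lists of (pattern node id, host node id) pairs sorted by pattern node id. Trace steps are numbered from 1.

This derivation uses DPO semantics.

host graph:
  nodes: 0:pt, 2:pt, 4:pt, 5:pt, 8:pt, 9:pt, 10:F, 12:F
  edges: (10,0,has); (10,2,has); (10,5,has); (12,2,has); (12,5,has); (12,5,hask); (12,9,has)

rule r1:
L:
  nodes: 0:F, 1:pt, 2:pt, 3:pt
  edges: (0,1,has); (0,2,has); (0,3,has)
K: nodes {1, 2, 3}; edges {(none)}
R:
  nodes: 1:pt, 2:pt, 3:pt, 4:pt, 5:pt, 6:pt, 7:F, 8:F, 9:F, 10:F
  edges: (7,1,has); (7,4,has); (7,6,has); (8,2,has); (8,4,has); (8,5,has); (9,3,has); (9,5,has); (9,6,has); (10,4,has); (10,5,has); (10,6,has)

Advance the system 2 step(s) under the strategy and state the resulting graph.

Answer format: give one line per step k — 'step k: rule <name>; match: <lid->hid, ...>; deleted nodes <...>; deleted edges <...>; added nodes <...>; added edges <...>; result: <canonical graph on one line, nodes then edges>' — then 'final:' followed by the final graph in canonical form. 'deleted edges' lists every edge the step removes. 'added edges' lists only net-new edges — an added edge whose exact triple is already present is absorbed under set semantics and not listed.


step 1: rule r1; match: 0->10, 1->0, 2->2, 3->5; deleted nodes 10; deleted edges (10,0,has); (10,2,has); (10,5,has); added nodes 13, 14, 15, 16, 17, 18, 19; added edges (16,0,has); (16,13,has); (16,15,has); (17,2,has); (17,13,has); (17,14,has); (18,5,has); (18,14,has); (18,15,has); (19,13,has); (19,14,has); (19,15,has); result: nodes: 0:pt, 2:pt, 4:pt, 5:pt, 8:pt, 9:pt, 12:F, 13:pt, 14:pt, 15:pt, 16:F, 17:F, 18:F, 19:F edges: (12,2,has); (12,5,has); (12,5,hask); (12,9,has); (16,0,has); (16,13,has); (16,15,has); (17,2,has); (17,13,has); (17,14,has); (18,5,has); (18,14,has); (18,15,has); (19,13,has); (19,14,has); (19,15,has)
step 2: rule r1; match: 0->16, 1->0, 2->13, 3->15; deleted nodes 16; deleted edges (16,0,has); (16,13,has); (16,15,has); added nodes 20, 21, 22, 23, 24, 25, 26; added edges (23,0,has); (23,20,has); (23,22,has); (24,13,has); (24,20,has); (24,21,has); (25,15,has); (25,21,has); (25,22,has); (26,20,has); (26,21,has); (26,22,has); result: nodes: 0:pt, 2:pt, 4:pt, 5:pt, 8:pt, 9:pt, 12:F, 13:pt, 14:pt, 15:pt, 17:F, 18:F, 19:F, 20:pt, 21:pt, 22:pt, 23:F, 24:F, 25:F, 26:F edges: (12,2,has); (12,5,has); (12,5,hask); (12,9,has); (17,2,has); (17,13,has); (17,14,has); (18,5,has); (18,14,has); (18,15,has); (19,13,has); (19,14,has); (19,15,has); (23,0,has); (23,20,has); (23,22,has); (24,13,has); (24,20,has); (24,21,has); (25,15,has); (25,21,has); (25,22,has); (26,20,has); (26,21,has); (26,22,has)
final:
nodes: 0:pt, 2:pt, 4:pt, 5:pt, 8:pt, 9:pt, 12:F, 13:pt, 14:pt, 15:pt, 17:F, 18:F, 19:F, 20:pt, 21:pt, 22:pt, 23:F, 24:F, 25:F, 26:F
edges: (12,2,has); (12,5,has); (12,5,hask); (12,9,has); (17,2,has); (17,13,has); (17,14,has); (18,5,has); (18,14,has); (18,15,has); (19,13,has); (19,14,has); (19,15,has); (23,0,has); (23,20,has); (23,22,has); (24,13,has); (24,20,has); (24,21,has); (25,15,has); (25,21,has); (25,22,has); (26,20,has); (26,21,has); (26,22,has)


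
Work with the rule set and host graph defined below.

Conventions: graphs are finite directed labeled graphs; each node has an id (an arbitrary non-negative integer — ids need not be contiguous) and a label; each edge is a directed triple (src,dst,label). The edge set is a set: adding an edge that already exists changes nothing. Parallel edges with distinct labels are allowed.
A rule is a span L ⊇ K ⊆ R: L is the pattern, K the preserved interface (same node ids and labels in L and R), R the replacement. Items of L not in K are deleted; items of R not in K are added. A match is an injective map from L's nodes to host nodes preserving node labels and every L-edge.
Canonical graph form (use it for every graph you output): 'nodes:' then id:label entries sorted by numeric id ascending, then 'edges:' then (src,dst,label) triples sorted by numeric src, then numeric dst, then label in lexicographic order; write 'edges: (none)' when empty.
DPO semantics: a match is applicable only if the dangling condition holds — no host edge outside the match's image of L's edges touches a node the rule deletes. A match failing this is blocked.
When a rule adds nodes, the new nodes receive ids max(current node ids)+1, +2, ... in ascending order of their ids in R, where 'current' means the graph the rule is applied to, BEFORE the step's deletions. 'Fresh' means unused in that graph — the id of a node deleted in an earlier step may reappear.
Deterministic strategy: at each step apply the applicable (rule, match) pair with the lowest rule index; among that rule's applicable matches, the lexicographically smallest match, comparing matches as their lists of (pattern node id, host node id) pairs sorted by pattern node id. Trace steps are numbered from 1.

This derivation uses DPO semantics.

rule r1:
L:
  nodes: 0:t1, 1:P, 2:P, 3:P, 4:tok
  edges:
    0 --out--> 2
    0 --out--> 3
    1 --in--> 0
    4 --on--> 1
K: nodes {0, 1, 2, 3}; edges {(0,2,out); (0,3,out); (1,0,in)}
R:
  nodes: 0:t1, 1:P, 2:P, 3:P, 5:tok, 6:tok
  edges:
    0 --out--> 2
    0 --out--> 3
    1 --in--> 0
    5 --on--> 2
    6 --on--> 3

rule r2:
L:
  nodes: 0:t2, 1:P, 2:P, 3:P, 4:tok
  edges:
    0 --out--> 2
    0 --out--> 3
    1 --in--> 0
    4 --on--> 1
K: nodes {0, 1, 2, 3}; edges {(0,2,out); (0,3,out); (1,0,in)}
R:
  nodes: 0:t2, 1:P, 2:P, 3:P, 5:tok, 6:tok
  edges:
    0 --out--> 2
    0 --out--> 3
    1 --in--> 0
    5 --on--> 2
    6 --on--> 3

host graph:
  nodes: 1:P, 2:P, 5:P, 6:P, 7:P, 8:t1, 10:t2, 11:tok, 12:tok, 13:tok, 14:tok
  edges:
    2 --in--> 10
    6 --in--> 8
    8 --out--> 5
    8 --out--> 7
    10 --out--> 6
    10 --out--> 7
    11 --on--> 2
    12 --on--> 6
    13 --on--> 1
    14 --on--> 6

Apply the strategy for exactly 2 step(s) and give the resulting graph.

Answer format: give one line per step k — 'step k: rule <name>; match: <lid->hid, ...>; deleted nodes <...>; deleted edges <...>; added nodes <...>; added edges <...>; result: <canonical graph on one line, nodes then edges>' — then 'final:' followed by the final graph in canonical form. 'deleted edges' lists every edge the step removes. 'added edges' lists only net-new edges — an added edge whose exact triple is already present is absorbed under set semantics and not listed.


step 1: rule r1; match: 0->8, 1->6, 2->5, 3->7, 4->12; deleted nodes 12; deleted edges (12,6,on); added nodes 15, 16; added edges (15,5,on); (16,7,on); result: nodes: 1:P, 2:P, 5:P, 6:P, 7:P, 8:t1, 10:t2, 11:tok, 13:tok, 14:tok, 15:tok, 16:tok edges: (2,10,in); (6,8,in); (8,5,out); (8,7,out); (10,6,out); (10,7,out); (11,2,on); (13,1,on); (14,6,on); (15,5,on); (16,7,on)
step 2: rule r1; match: 0->8, 1->6, 2->5, 3->7, 4->14; deleted nodes 14; deleted edges (14,6,on); added nodes 17, 18; added edges (17,5,on); (18,7,on); result: nodes: 1:P, 2:P, 5:P, 6:P, 7:P, 8:t1, 10:t2, 11:tok, 13:tok, 15:tok, 16:tok, 17:tok, 18:tok edges: (2,10,in); (6,8,in); (8,5,out); (8,7,out); (10,6,out); (10,7,out); (11,2,on); (13,1,on); (15,5,on); (16,7,on); (17,5,on); (18,7,on)
final:
nodes: 1:P, 2:P, 5:P, 6:P, 7:P, 8:t1, 10:t2, 11:tok, 13:tok, 15:tok, 16:tok, 17:tok, 18:tok
edges: (2,10,in); (6,8,in); (8,5,out); (8,7,out); (10,6,out); (10,7,out); (11,2,on); (13,1,on); (15,5,on); (16,7,on); (17,5,on); (18,7,on)
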